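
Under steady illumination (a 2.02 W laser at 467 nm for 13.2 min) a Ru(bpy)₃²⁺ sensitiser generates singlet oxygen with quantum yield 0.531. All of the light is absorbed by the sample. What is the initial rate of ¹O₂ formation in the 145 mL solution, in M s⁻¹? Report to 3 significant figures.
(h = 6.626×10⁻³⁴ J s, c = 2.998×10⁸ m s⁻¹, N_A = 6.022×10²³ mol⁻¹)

Photon energy at 467 nm: hc/λ = (6.626×10⁻³⁴)(2.998×10⁸)/(467×10⁻⁹) = 4.254×10⁻¹⁹ J.
Energy delivered: (2.02 W)(792 s) = 1600 J.
Photons incident: 1600 / 4.254×10⁻¹⁹ = 3.761×10²¹, i.e. 3.761×10²¹/6.022×10²³ = 0.006245 mol.
Product formed: 0.531 × 0.006245 = 0.003316 mol.
Rate: 0.003316 mol / (792 s × 0.145 L) = 2.89×10⁻⁵ M s⁻¹.

2.89×10⁻⁵ M s⁻¹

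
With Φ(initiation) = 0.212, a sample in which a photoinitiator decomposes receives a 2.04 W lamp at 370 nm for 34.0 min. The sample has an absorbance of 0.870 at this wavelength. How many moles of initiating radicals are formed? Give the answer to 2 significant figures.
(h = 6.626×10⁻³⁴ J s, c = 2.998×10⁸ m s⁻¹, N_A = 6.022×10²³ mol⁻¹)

Photon energy at 370 nm: hc/λ = (6.626×10⁻³⁴)(2.998×10⁸)/(370×10⁻⁹) = 5.369×10⁻¹⁹ J.
Energy delivered: (2.04 W)(2040 s) = 4162 J.
Photons incident: 4162 / 5.369×10⁻¹⁹ = 7.752×10²¹, i.e. 7.752×10²¹/6.022×10²³ = 0.01287 mol.
Fraction absorbed: 1 − 10^(−0.870) = 0.8651.
Photons absorbed: 0.8651 × 0.01287 = 0.01113 mol.
Product: Φ × n_abs = 0.212 × 0.01113 = 0.002360 mol.

0.0024 mol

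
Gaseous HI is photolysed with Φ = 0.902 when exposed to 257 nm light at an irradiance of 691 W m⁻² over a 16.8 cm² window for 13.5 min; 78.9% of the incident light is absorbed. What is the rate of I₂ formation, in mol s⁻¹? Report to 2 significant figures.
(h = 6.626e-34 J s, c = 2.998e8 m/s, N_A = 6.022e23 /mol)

Photon energy at 257 nm: hc/λ = (6.626e-34)(2.998e8)/(257e-9) = 7.729e-19 J.
Energy delivered: (691 W m⁻²)(16.8e-4 m²)(810 s) = 940.3 J.
Photons incident: 940.3 / 7.729e-19 = 1.217e21, i.e. 1.217e21/6.022e23 = 0.002021 mol.
Photons absorbed: 0.789 × 0.002021 = 0.001595 mol.
Product formed: 0.902 × 0.001595 = 0.001439 mol.
Rate: 0.001439 / 810 s = 1.8e-6 mol s⁻¹.

1.8e-6 mol s⁻¹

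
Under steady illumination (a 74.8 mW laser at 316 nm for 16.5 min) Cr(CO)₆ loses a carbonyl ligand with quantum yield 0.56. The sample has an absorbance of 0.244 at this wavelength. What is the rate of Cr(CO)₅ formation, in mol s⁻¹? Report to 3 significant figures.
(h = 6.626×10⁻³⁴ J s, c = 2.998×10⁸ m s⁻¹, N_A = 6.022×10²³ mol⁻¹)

4.76×10⁻⁸ mol s⁻¹

Photon energy at 316 nm: hc/λ = (6.626×10⁻³⁴)(2.998×10⁸)/(316×10⁻⁹) = 6.286×10⁻¹⁹ J.
Energy delivered: (74.8 mW)(990 s) = 74.05 J.
Photons incident: 74.05 / 6.286×10⁻¹⁹ = 1.178×10²⁰, i.e. 1.178×10²⁰/6.022×10²³ = 1.956×10⁻⁴ mol.
Fraction absorbed: 1 − 10^(−0.244) = 0.4298.
Photons absorbed: 0.4298 × 1.956×10⁻⁴ = 8.407×10⁻⁵ mol.
Product formed: 0.56 × 8.407×10⁻⁵ = 4.708×10⁻⁵ mol.
Rate: 4.708×10⁻⁵ / 990 s = 4.76×10⁻⁸ mol s⁻¹.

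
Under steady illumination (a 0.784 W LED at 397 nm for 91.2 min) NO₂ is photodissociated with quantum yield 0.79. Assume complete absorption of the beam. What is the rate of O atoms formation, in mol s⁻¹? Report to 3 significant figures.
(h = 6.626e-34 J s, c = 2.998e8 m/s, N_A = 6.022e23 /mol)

Photon energy at 397 nm: hc/λ = (6.626e-34)(2.998e8)/(397e-9) = 5.004e-19 J.
Energy delivered: (0.784 W)(5472 s) = 4290 J.
Photons incident: 4290 / 5.004e-19 = 8.573e21, i.e. 8.573e21/6.022e23 = 0.01424 mol.
Product formed: 0.79 × 0.01424 = 0.01125 mol.
Rate: 0.01125 / 5472 s = 2.06e-6 mol s⁻¹.

2.06e-6 mol s⁻¹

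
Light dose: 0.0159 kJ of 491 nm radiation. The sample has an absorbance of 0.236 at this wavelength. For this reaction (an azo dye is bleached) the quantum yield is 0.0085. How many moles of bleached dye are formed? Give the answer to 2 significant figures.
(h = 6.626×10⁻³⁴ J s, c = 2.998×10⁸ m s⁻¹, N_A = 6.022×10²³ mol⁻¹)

Photon energy at 491 nm: hc/λ = (6.626×10⁻³⁴)(2.998×10⁸)/(491×10⁻⁹) = 4.046×10⁻¹⁹ J.
Incident energy: 0.0159 kJ = 15.9 J.
Photons incident: 15.9 / 4.046×10⁻¹⁹ = 3.930×10¹⁹, i.e. 3.930×10¹⁹/6.022×10²³ = 6.526×10⁻⁵ mol.
Fraction absorbed: 1 − 10^(−0.236) = 0.4192.
Photons absorbed: 0.4192 × 6.526×10⁻⁵ = 2.736×10⁻⁵ mol.
Product: Φ × n_abs = 0.0085 × 2.736×10⁻⁵ = 2.326×10⁻⁷ mol.

2.3×10⁻⁷ mol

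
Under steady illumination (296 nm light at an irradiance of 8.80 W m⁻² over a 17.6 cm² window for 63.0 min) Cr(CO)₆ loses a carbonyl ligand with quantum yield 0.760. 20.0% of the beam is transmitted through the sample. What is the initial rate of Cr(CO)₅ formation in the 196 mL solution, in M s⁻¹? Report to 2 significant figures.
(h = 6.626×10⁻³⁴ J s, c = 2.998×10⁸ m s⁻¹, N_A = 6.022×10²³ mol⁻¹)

1.2×10⁻⁷ M s⁻¹

Photon energy at 296 nm: hc/λ = (6.626×10⁻³⁴)(2.998×10⁸)/(296×10⁻⁹) = 6.711×10⁻¹⁹ J.
Energy delivered: (8.80 W m⁻²)(17.6×10⁻⁴ m²)(3780 s) = 58.54 J.
Photons incident: 58.54 / 6.711×10⁻¹⁹ = 8.723×10¹⁹, i.e. 8.723×10¹⁹/6.022×10²³ = 1.449×10⁻⁴ mol.
Fraction absorbed: 1 − 20.0/100 = 0.8000.
Photons absorbed: 0.8000 × 1.449×10⁻⁴ = 1.159×10⁻⁴ mol.
Product formed: 0.760 × 1.159×10⁻⁴ = 8.808×10⁻⁵ mol.
Rate: 8.808×10⁻⁵ mol / (3780 s × 0.196 L) = 1.2×10⁻⁷ M s⁻¹.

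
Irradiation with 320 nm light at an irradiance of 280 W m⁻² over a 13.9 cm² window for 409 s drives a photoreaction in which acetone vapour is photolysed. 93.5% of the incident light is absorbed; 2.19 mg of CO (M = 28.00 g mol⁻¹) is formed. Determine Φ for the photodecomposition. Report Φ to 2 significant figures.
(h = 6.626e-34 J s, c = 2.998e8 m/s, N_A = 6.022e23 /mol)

Φ = 0.20

Product: 2.19 mg / 28.00 g mol⁻¹ = 7.821e-5 mol.
Photon energy at 320 nm: hc/λ = (6.626e-34)(2.998e8)/(320e-9) = 6.208e-19 J.
Energy delivered: (280 W m⁻²)(13.9e-4 m²)(409 s) = 159.2 J.
Photons incident: 159.2 / 6.208e-19 = 2.564e20, i.e. 2.564e20/6.022e23 = 4.258e-4 mol.
Photons absorbed: 0.935 × 4.258e-4 = 3.981e-4 mol.
Φ = 7.821e-5 mol / 3.981e-4 mol photons = 0.20.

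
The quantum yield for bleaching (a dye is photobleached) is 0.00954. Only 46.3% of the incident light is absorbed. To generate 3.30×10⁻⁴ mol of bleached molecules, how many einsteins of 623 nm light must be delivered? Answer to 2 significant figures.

0.075 einstein

Photons that must be absorbed: 3.30×10⁻⁴ / 0.00954 = 0.03459 mol.
Incident photons needed: 0.03459 / 0.463 = 0.07471 mol.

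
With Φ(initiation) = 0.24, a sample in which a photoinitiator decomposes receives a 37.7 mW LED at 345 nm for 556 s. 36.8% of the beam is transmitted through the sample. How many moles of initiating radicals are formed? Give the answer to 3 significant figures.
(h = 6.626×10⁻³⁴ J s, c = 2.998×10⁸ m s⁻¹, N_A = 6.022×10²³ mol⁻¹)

Photon energy at 345 nm: hc/λ = (6.626×10⁻³⁴)(2.998×10⁸)/(345×10⁻⁹) = 5.758×10⁻¹⁹ J.
Energy delivered: (37.7 mW)(556 s) = 20.96 J.
Photons incident: 20.96 / 5.758×10⁻¹⁹ = 3.640×10¹⁹, i.e. 3.640×10¹⁹/6.022×10²³ = 6.045×10⁻⁵ mol.
Fraction absorbed: 1 − 36.8/100 = 0.6320.
Photons absorbed: 0.6320 × 6.045×10⁻⁵ = 3.820×10⁻⁵ mol.
Product: Φ × n_abs = 0.24 × 3.820×10⁻⁵ = 9.168×10⁻⁶ mol.

9.17×10⁻⁶ mol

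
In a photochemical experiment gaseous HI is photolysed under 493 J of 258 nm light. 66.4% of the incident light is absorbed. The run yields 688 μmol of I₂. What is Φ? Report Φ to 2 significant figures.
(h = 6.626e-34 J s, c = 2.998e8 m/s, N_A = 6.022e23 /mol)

Φ = 0.97

Product: 688 μmol = 6.88e-4 mol.
Photon energy at 258 nm: hc/λ = (6.626e-34)(2.998e8)/(258e-9) = 7.700e-19 J.
Photons incident: 493 / 7.700e-19 = 6.403e20, i.e. 6.403e20/6.022e23 = 0.001063 mol.
Photons absorbed: 0.664 × 0.001063 = 7.058e-4 mol.
Φ = 6.88e-4 mol / 7.058e-4 mol photons = 0.97.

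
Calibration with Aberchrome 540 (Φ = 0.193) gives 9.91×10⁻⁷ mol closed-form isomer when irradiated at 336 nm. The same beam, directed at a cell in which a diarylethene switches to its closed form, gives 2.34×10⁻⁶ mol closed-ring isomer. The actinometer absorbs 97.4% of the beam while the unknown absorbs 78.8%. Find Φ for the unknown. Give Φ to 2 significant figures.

Photons absorbed by the actinometer: 9.91×10⁻⁷ / 0.193 = 5.135×10⁻⁶ mol.
Incident flux: 5.135×10⁻⁶ / 0.974 = 5.272×10⁻⁶ einstein.
Absorbed by unknown: 0.788 × 5.272×10⁻⁶ = 4.154×10⁻⁶ mol.
Φ(unknown) = 2.34×10⁻⁶ / 4.154×10⁻⁶ = 0.56.

Φ = 0.56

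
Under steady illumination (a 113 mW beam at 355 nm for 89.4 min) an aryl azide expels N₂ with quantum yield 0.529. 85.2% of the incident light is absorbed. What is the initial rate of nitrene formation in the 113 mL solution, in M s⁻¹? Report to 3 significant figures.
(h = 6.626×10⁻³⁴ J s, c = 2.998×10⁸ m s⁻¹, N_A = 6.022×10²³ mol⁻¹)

1.34×10⁻⁶ M s⁻¹

Photon energy at 355 nm: hc/λ = (6.626×10⁻³⁴)(2.998×10⁸)/(355×10⁻⁹) = 5.596×10⁻¹⁹ J.
Energy delivered: (113 mW)(5364 s) = 606.1 J.
Photons incident: 606.1 / 5.596×10⁻¹⁹ = 1.083×10²¹, i.e. 1.083×10²¹/6.022×10²³ = 0.001798 mol.
Photons absorbed: 0.852 × 0.001798 = 0.001532 mol.
Product formed: 0.529 × 0.001532 = 8.104×10⁻⁴ mol.
Rate: 8.104×10⁻⁴ mol / (5364 s × 0.113 L) = 1.34×10⁻⁶ M s⁻¹.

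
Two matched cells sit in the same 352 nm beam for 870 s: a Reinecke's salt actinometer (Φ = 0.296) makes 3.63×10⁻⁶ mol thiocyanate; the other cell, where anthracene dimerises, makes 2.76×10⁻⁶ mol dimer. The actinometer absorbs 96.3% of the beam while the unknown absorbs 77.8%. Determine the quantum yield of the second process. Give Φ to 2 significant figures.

Photons absorbed by the actinometer: 3.63×10⁻⁶ / 0.296 = 1.226×10⁻⁵ mol.
Incident flux: 1.226×10⁻⁵ / 0.963 = 1.273×10⁻⁵ einstein.
Absorbed by unknown: 0.778 × 1.273×10⁻⁵ = 9.904×10⁻⁶ mol.
Φ(unknown) = 2.76×10⁻⁶ / 9.904×10⁻⁶ = 0.28.

Φ = 0.28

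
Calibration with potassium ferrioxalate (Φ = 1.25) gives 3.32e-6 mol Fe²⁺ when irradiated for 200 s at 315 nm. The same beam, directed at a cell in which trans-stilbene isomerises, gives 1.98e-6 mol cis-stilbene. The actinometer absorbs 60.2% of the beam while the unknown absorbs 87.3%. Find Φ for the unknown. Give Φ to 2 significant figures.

Φ = 0.51

Photons absorbed by the actinometer: 3.32e-6 / 1.25 = 2.656e-6 mol.
Incident flux: 2.656e-6 / 0.602 = 4.412e-6 einstein.
Absorbed by unknown: 0.873 × 4.412e-6 = 3.852e-6 mol.
Φ(unknown) = 1.98e-6 / 3.852e-6 = 0.51.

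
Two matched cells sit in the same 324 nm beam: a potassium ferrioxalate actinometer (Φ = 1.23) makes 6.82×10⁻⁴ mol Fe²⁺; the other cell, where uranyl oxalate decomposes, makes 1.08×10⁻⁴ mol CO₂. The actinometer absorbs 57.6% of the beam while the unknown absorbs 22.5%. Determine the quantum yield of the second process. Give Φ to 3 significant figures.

Φ = 0.499

Photons absorbed by the actinometer: 6.82×10⁻⁴ / 1.23 = 5.545×10⁻⁴ mol.
Incident flux: 5.545×10⁻⁴ / 0.576 = 9.627×10⁻⁴ einstein.
Absorbed by unknown: 0.225 × 9.627×10⁻⁴ = 2.166×10⁻⁴ mol.
Φ(unknown) = 1.08×10⁻⁴ / 2.166×10⁻⁴ = 0.499.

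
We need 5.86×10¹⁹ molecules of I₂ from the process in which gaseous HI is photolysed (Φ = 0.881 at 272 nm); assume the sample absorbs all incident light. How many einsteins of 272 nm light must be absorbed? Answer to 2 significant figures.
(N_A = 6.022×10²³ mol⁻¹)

Product: 5.86×10¹⁹ / 6.022×10²³ = 9.731×10⁻⁵ mol.
Photons that must be absorbed: 9.731×10⁻⁵ / 0.881 = 1.105×10⁻⁴ mol.

1.1×10⁻⁴ einstein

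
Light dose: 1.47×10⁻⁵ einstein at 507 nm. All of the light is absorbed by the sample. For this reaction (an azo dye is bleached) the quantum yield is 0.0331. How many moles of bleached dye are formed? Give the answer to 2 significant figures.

Product: Φ × n_abs = 0.0331 × 1.47×10⁻⁵ = 4.866×10⁻⁷ mol.

4.9×10⁻⁷ mol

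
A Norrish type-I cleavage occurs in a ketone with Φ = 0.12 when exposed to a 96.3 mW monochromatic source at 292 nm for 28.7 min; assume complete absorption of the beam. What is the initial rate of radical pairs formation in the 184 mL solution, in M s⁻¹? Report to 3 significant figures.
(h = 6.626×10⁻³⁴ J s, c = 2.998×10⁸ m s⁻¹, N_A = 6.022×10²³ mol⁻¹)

1.53×10⁻⁷ M s⁻¹

Photon energy at 292 nm: hc/λ = (6.626×10⁻³⁴)(2.998×10⁸)/(292×10⁻⁹) = 6.803×10⁻¹⁹ J.
Energy delivered: (96.3 mW)(1722 s) = 165.8 J.
Photons incident: 165.8 / 6.803×10⁻¹⁹ = 2.437×10²⁰, i.e. 2.437×10²⁰/6.022×10²³ = 4.047×10⁻⁴ mol.
Product formed: 0.12 × 4.047×10⁻⁴ = 4.856×10⁻⁵ mol.
Rate: 4.856×10⁻⁵ mol / (1722 s × 0.184 L) = 1.53×10⁻⁷ M s⁻¹.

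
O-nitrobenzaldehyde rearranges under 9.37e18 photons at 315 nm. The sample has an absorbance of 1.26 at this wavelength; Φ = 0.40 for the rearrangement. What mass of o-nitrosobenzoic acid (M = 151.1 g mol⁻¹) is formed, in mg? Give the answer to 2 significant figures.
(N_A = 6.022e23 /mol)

Moles of photons: 9.37e18 / 6.022e23 = 1.556e-5 mol.
Fraction absorbed: 1 − 10^(−1.26) = 0.9450.
Photons absorbed: 0.9450 × 1.556e-5 = 1.470e-5 mol.
Product: Φ × n_abs = 0.40 × 1.470e-5 = 5.880e-6 mol.
Mass: 5.880e-6 × 151.1 = 8.885e-4 g = 0.89 mg.

0.89 mg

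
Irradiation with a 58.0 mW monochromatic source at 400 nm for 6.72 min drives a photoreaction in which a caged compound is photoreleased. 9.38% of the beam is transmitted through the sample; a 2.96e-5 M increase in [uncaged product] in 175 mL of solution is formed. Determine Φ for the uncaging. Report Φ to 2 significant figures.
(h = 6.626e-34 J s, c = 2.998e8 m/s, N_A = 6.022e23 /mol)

Φ = 0.073

Product: (2.96e-5 M)(0.175 L) = 5.180e-6 mol.
Photon energy at 400 nm: hc/λ = (6.626e-34)(2.998e8)/(400e-9) = 4.966e-19 J.
Energy delivered: (58.0 mW)(403.2 s) = 23.39 J.
Photons incident: 23.39 / 4.966e-19 = 4.710e19, i.e. 4.710e19/6.022e23 = 7.821e-5 mol.
Fraction absorbed: 1 − 9.38/100 = 0.9062.
Photons absorbed: 0.9062 × 7.821e-5 = 7.087e-5 mol.
Φ = 5.180e-6 mol / 7.087e-5 mol photons = 0.073.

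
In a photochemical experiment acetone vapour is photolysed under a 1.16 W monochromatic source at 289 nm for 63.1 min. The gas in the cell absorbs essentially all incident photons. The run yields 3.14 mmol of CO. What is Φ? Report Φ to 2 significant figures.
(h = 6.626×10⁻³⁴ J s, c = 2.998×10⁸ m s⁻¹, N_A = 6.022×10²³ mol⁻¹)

Φ = 0.30

Product: 3.14 mmol = 0.00314 mol.
Photon energy at 289 nm: hc/λ = (6.626×10⁻³⁴)(2.998×10⁸)/(289×10⁻⁹) = 6.874×10⁻¹⁹ J.
Energy delivered: (1.16 W)(3786 s) = 4392 J.
Photons incident: 4392 / 6.874×10⁻¹⁹ = 6.389×10²¹, i.e. 6.389×10²¹/6.022×10²³ = 0.01061 mol.
Φ = 0.00314 mol / 0.01061 mol photons = 0.30.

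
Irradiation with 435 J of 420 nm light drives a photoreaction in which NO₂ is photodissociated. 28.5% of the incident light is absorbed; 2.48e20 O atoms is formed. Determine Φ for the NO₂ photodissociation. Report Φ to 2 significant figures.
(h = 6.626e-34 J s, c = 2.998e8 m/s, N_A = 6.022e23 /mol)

Product: 2.48e20 / 6.022e23 = 4.118e-4 mol.
Photon energy at 420 nm: hc/λ = (6.626e-34)(2.998e8)/(420e-9) = 4.730e-19 J.
Photons incident: 435 / 4.730e-19 = 9.197e20, i.e. 9.197e20/6.022e23 = 0.001527 mol.
Photons absorbed: 0.285 × 0.001527 = 4.352e-4 mol.
Φ = 4.118e-4 mol / 4.352e-4 mol photons = 0.95.

Φ = 0.95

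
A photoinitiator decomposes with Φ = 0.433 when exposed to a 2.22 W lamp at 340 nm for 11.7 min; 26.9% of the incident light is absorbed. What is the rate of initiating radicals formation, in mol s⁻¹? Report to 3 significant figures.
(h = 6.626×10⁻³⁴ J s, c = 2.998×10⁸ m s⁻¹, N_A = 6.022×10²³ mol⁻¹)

7.35×10⁻⁷ mol s⁻¹

Photon energy at 340 nm: hc/λ = (6.626×10⁻³⁴)(2.998×10⁸)/(340×10⁻⁹) = 5.843×10⁻¹⁹ J.
Energy delivered: (2.22 W)(702 s) = 1558 J.
Photons incident: 1558 / 5.843×10⁻¹⁹ = 2.666×10²¹, i.e. 2.666×10²¹/6.022×10²³ = 0.004427 mol.
Photons absorbed: 0.269 × 0.004427 = 0.001191 mol.
Product formed: 0.433 × 0.001191 = 5.157×10⁻⁴ mol.
Rate: 5.157×10⁻⁴ / 702 s = 7.35×10⁻⁷ mol s⁻¹.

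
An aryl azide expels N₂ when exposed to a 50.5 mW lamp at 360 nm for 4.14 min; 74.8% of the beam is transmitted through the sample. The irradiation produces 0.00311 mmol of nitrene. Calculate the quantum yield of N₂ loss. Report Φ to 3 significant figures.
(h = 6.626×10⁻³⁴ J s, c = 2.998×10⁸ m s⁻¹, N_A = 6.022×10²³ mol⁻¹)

Φ = 0.327

Product: 0.00311 mmol = 3.11×10⁻⁶ mol.
Photon energy at 360 nm: hc/λ = (6.626×10⁻³⁴)(2.998×10⁸)/(360×10⁻⁹) = 5.518×10⁻¹⁹ J.
Energy delivered: (50.5 mW)(248.4 s) = 12.54 J.
Photons incident: 12.54 / 5.518×10⁻¹⁹ = 2.273×10¹⁹, i.e. 2.273×10¹⁹/6.022×10²³ = 3.774×10⁻⁵ mol.
Fraction absorbed: 1 − 74.8/100 = 0.2520.
Photons absorbed: 0.2520 × 3.774×10⁻⁵ = 9.510×10⁻⁶ mol.
Φ = 3.11×10⁻⁶ mol / 9.510×10⁻⁶ mol photons = 0.327.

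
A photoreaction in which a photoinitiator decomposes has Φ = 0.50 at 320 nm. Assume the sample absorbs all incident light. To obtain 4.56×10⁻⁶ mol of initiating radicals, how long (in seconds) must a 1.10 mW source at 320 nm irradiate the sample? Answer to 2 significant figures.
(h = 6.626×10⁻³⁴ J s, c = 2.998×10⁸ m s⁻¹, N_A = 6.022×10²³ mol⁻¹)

t ≈ 3100 s

Photons that must be absorbed: 4.56×10⁻⁶ / 0.50 = 9.120×10⁻⁶ mol.
Photon energy: hc/λ = 6.208×10⁻¹⁹ J; per mole, 3.738×10⁵ J mol⁻¹.
Energy required: 9.120×10⁻⁶ × 3.738×10⁵ = 3.409 J.
Time: 3.409 J / 0.0011 W = 3100 s.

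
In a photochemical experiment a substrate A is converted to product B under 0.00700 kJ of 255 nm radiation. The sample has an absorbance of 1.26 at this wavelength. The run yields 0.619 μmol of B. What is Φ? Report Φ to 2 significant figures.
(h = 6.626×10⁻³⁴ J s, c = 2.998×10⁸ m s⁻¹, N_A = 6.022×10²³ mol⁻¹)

Φ = 0.044

Product: 0.619 μmol = 6.19×10⁻⁷ mol.
Photon energy at 255 nm: hc/λ = (6.626×10⁻³⁴)(2.998×10⁸)/(255×10⁻⁹) = 7.790×10⁻¹⁹ J.
Incident energy: 0.00700 kJ = 7.00 J.
Photons incident: 7.00 / 7.790×10⁻¹⁹ = 8.986×10¹⁸, i.e. 8.986×10¹⁸/6.022×10²³ = 1.492×10⁻⁵ mol.
Fraction absorbed: 1 − 10^(−1.26) = 0.9450.
Photons absorbed: 0.9450 × 1.492×10⁻⁵ = 1.410×10⁻⁵ mol.
Φ = 6.19×10⁻⁷ mol / 1.410×10⁻⁵ mol photons = 0.044.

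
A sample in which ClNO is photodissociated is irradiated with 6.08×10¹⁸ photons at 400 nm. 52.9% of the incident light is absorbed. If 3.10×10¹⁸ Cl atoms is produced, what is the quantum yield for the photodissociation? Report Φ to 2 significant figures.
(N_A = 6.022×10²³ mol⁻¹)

Φ = 0.96

Product: 3.10×10¹⁸ / 6.022×10²³ = 5.148×10⁻⁶ mol.
Moles of photons: 6.08×10¹⁸ / 6.022×10²³ = 1.010×10⁻⁵ mol.
Photons absorbed: 0.529 × 1.010×10⁻⁵ = 5.343×10⁻⁶ mol.
Φ = 5.148×10⁻⁶ mol / 5.343×10⁻⁶ mol photons = 0.96.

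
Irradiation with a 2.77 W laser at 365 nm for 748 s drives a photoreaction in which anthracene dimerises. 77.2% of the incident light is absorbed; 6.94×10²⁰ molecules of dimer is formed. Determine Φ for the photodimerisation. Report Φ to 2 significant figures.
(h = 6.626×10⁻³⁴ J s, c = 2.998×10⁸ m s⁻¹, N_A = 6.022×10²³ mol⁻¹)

Product: 6.94×10²⁰ / 6.022×10²³ = 0.001152 mol.
Photon energy at 365 nm: hc/λ = (6.626×10⁻³⁴)(2.998×10⁸)/(365×10⁻⁹) = 5.442×10⁻¹⁹ J.
Energy delivered: (2.77 W)(748 s) = 2072 J.
Photons incident: 2072 / 5.442×10⁻¹⁹ = 3.807×10²¹, i.e. 3.807×10²¹/6.022×10²³ = 0.006322 mol.
Photons absorbed: 0.772 × 0.006322 = 0.004881 mol.
Φ = 0.001152 mol / 0.004881 mol photons = 0.24.

Φ = 0.24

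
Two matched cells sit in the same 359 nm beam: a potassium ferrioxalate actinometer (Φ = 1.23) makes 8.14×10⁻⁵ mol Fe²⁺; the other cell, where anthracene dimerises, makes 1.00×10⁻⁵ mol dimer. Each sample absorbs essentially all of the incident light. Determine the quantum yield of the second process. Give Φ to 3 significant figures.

Photons absorbed by the actinometer: 8.14×10⁻⁵ / 1.23 = 6.618×10⁻⁵ mol.
Φ(unknown) = 1.00×10⁻⁵ / 6.618×10⁻⁵ = 0.151.

Φ = 0.151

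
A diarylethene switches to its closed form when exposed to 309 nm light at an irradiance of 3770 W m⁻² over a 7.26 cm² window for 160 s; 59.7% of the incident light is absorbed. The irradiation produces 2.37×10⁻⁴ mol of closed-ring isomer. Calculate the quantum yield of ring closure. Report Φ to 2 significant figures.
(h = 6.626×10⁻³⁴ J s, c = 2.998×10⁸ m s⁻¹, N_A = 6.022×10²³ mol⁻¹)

Photon energy at 309 nm: hc/λ = (6.626×10⁻³⁴)(2.998×10⁸)/(309×10⁻⁹) = 6.429×10⁻¹⁹ J.
Energy delivered: (3770 W m⁻²)(7.26×10⁻⁴ m²)(160 s) = 437.9 J.
Photons incident: 437.9 / 6.429×10⁻¹⁹ = 6.811×10²⁰, i.e. 6.811×10²⁰/6.022×10²³ = 0.001131 mol.
Photons absorbed: 0.597 × 0.001131 = 6.752×10⁻⁴ mol.
Φ = 2.37×10⁻⁴ mol / 6.752×10⁻⁴ mol photons = 0.35.

Φ = 0.35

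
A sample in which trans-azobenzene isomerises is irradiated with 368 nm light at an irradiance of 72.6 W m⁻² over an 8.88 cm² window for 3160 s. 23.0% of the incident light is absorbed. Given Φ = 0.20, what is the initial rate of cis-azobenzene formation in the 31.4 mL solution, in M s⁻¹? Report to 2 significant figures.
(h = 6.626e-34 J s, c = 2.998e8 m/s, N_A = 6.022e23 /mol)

2.9e-7 M s⁻¹

Photon energy at 368 nm: hc/λ = (6.626e-34)(2.998e8)/(368e-9) = 5.398e-19 J.
Energy delivered: (72.6 W m⁻²)(8.88e-4 m²)(3160 s) = 203.7 J.
Photons incident: 203.7 / 5.398e-19 = 3.774e20, i.e. 3.774e20/6.022e23 = 6.267e-4 mol.
Photons absorbed: 0.230 × 6.267e-4 = 1.441e-4 mol.
Product formed: 0.20 × 1.441e-4 = 2.882e-5 mol.
Rate: 2.882e-5 mol / (3160 s × 0.0314 L) = 2.9e-7 M s⁻¹.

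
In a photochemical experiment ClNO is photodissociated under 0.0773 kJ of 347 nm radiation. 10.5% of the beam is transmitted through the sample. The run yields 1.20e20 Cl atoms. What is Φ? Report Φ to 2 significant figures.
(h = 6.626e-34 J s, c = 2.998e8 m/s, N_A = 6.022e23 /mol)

Φ = 0.99

Product: 1.20e20 / 6.022e23 = 1.993e-4 mol.
Photon energy at 347 nm: hc/λ = (6.626e-34)(2.998e8)/(347e-9) = 5.725e-19 J.
Incident energy: 0.0773 kJ = 77.3 J.
Photons incident: 77.3 / 5.725e-19 = 1.350e20, i.e. 1.350e20/6.022e23 = 2.242e-4 mol.
Fraction absorbed: 1 − 10.5/100 = 0.8950.
Photons absorbed: 0.8950 × 2.242e-4 = 2.007e-4 mol.
Φ = 1.993e-4 mol / 2.007e-4 mol photons = 0.99.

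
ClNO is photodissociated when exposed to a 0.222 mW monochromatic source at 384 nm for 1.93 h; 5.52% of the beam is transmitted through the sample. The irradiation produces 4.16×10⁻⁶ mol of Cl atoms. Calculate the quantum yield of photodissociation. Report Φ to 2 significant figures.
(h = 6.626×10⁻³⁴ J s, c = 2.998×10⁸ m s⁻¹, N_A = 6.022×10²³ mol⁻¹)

Φ = 0.89

Photon energy at 384 nm: hc/λ = (6.626×10⁻³⁴)(2.998×10⁸)/(384×10⁻⁹) = 5.173×10⁻¹⁹ J.
Energy delivered: (0.222 mW)(6948 s) = 1.542 J.
Photons incident: 1.542 / 5.173×10⁻¹⁹ = 2.981×10¹⁸, i.e. 2.981×10¹⁸/6.022×10²³ = 4.950×10⁻⁶ mol.
Fraction absorbed: 1 − 5.52/100 = 0.9448.
Photons absorbed: 0.9448 × 4.950×10⁻⁶ = 4.677×10⁻⁶ mol.
Φ = 4.16×10⁻⁶ mol / 4.677×10⁻⁶ mol photons = 0.89.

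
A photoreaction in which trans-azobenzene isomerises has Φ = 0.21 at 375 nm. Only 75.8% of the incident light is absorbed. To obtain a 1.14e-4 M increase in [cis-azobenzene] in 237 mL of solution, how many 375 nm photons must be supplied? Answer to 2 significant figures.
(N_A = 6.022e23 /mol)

Product: (1.14e-4 M)(0.237 L) = 2.702e-5 mol.
Photons that must be absorbed: 2.702e-5 / 0.21 = 1.287e-4 mol.
Incident photons needed: 1.287e-4 / 0.758 = 1.698e-4 mol.
Photon count: 1.698e-4 × 6.022e23 = 1.0e20.

1.0e20 photons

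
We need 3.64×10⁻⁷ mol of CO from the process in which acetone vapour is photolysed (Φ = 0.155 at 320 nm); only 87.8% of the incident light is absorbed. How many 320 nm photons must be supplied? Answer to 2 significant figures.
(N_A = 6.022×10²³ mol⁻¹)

Photons that must be absorbed: 3.64×10⁻⁷ / 0.155 = 2.348×10⁻⁶ mol.
Incident photons needed: 2.348×10⁻⁶ / 0.878 = 2.674×10⁻⁶ mol.
Photon count: 2.674×10⁻⁶ × 6.022×10²³ = 1.6×10¹⁸.

1.6×10¹⁸ photons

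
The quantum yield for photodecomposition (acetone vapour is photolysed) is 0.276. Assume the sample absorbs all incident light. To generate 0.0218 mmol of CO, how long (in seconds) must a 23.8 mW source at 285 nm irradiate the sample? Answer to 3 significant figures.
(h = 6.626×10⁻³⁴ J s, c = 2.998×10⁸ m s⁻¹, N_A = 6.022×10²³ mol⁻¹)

t ≈ 1390 s

Product: 0.0218 mmol = 2.18×10⁻⁵ mol.
Photons that must be absorbed: 2.18×10⁻⁵ / 0.276 = 7.899×10⁻⁵ mol.
Photon energy: hc/λ = 6.970×10⁻¹⁹ J; per mole, 4.197×10⁵ J mol⁻¹.
Energy required: 7.899×10⁻⁵ × 4.197×10⁵ = 33.15 J.
Time: 33.15 J / 0.0238 W = 1390 s.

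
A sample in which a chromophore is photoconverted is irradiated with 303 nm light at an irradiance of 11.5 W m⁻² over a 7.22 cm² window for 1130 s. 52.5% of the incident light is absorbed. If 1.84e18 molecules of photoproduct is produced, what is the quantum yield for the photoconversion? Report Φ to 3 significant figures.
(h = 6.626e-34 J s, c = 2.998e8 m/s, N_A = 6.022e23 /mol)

Φ = 0.245

Product: 1.84e18 / 6.022e23 = 3.055e-6 mol.
Photon energy at 303 nm: hc/λ = (6.626e-34)(2.998e8)/(303e-9) = 6.556e-19 J.
Energy delivered: (11.5 W m⁻²)(7.22e-4 m²)(1130 s) = 9.382 J.
Photons incident: 9.382 / 6.556e-19 = 1.431e19, i.e. 1.431e19/6.022e23 = 2.376e-5 mol.
Photons absorbed: 0.525 × 2.376e-5 = 1.247e-5 mol.
Φ = 3.055e-6 mol / 1.247e-5 mol photons = 0.245.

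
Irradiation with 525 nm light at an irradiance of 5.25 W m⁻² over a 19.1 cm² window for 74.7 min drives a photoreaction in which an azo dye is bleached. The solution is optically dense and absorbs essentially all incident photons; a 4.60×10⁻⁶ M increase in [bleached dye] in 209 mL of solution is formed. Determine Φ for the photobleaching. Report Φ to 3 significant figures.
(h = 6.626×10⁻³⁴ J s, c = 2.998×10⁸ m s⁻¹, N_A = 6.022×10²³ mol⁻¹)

Product: (4.60×10⁻⁶ M)(0.209 L) = 9.614×10⁻⁷ mol.
Photon energy at 525 nm: hc/λ = (6.626×10⁻³⁴)(2.998×10⁸)/(525×10⁻⁹) = 3.784×10⁻¹⁹ J.
Energy delivered: (5.25 W m⁻²)(19.1×10⁻⁴ m²)(4482 s) = 44.94 J.
Photons incident: 44.94 / 3.784×10⁻¹⁹ = 1.188×10²⁰, i.e. 1.188×10²⁰/6.022×10²³ = 1.973×10⁻⁴ mol.
Φ = 9.614×10⁻⁷ mol / 1.973×10⁻⁴ mol photons = 0.00487.

Φ = 0.00487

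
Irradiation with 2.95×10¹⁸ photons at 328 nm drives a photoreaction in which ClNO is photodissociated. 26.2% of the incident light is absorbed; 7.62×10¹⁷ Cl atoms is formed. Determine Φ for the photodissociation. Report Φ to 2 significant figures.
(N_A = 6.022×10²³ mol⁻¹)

Product: 7.62×10¹⁷ / 6.022×10²³ = 1.265×10⁻⁶ mol.
Moles of photons: 2.95×10¹⁸ / 6.022×10²³ = 4.899×10⁻⁶ mol.
Photons absorbed: 0.262 × 4.899×10⁻⁶ = 1.284×10⁻⁶ mol.
Φ = 1.265×10⁻⁶ mol / 1.284×10⁻⁶ mol photons = 0.99.

Φ = 0.99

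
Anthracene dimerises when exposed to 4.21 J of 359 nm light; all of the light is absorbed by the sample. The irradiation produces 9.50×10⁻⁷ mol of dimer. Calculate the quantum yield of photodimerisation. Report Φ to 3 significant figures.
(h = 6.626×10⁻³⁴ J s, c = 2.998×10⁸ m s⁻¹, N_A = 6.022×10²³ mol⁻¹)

Photon energy at 359 nm: hc/λ = (6.626×10⁻³⁴)(2.998×10⁸)/(359×10⁻⁹) = 5.533×10⁻¹⁹ J.
Photons incident: 4.21 / 5.533×10⁻¹⁹ = 7.609×10¹⁸, i.e. 7.609×10¹⁸/6.022×10²³ = 1.264×10⁻⁵ mol.
Φ = 9.50×10⁻⁷ mol / 1.264×10⁻⁵ mol photons = 0.0752.

Φ = 0.0752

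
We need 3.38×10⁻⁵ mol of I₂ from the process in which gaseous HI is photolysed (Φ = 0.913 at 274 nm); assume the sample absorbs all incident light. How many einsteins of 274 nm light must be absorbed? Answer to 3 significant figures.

3.70×10⁻⁵ einstein

Photons that must be absorbed: 3.38×10⁻⁵ / 0.913 = 3.702×10⁻⁵ mol.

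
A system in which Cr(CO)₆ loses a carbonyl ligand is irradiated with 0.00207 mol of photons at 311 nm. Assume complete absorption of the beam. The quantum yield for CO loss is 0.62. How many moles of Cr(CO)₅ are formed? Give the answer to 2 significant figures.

Product: Φ × n_abs = 0.62 × 0.00207 = 0.001283 mol.

0.0013 mol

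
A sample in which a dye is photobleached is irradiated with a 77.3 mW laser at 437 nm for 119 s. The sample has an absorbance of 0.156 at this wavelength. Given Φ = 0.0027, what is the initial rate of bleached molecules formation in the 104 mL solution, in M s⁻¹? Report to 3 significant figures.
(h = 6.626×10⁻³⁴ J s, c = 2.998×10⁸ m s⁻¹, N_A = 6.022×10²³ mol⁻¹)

2.21×10⁻⁹ M s⁻¹

Photon energy at 437 nm: hc/λ = (6.626×10⁻³⁴)(2.998×10⁸)/(437×10⁻⁹) = 4.546×10⁻¹⁹ J.
Energy delivered: (77.3 mW)(119 s) = 9.199 J.
Photons incident: 9.199 / 4.546×10⁻¹⁹ = 2.024×10¹⁹, i.e. 2.024×10¹⁹/6.022×10²³ = 3.361×10⁻⁵ mol.
Fraction absorbed: 1 − 10^(−0.156) = 0.3018.
Photons absorbed: 0.3018 × 3.361×10⁻⁵ = 1.014×10⁻⁵ mol.
Product formed: 0.0027 × 1.014×10⁻⁵ = 2.738×10⁻⁸ mol.
Rate: 2.738×10⁻⁸ mol / (119 s × 0.104 L) = 2.21×10⁻⁹ M s⁻¹.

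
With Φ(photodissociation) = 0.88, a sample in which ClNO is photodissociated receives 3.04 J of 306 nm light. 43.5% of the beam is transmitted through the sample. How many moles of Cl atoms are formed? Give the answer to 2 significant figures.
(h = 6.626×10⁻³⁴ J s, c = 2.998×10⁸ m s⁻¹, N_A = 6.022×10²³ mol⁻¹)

3.9×10⁻⁶ mol

Photon energy at 306 nm: hc/λ = (6.626×10⁻³⁴)(2.998×10⁸)/(306×10⁻⁹) = 6.492×10⁻¹⁹ J.
Photons incident: 3.04 / 6.492×10⁻¹⁹ = 4.683×10¹⁸, i.e. 4.683×10¹⁸/6.022×10²³ = 7.776×10⁻⁶ mol.
Fraction absorbed: 1 − 43.5/100 = 0.5650.
Photons absorbed: 0.5650 × 7.776×10⁻⁶ = 4.393×10⁻⁶ mol.
Product: Φ × n_abs = 0.88 × 4.393×10⁻⁶ = 3.866×10⁻⁶ mol.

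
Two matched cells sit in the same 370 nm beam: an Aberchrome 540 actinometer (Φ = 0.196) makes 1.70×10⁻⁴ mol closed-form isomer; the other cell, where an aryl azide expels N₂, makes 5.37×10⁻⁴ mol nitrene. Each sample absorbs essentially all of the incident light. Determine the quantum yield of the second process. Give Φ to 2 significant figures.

Photons absorbed by the actinometer: 1.70×10⁻⁴ / 0.196 = 8.673×10⁻⁴ mol.
Φ(unknown) = 5.37×10⁻⁴ / 8.673×10⁻⁴ = 0.62.

Φ = 0.62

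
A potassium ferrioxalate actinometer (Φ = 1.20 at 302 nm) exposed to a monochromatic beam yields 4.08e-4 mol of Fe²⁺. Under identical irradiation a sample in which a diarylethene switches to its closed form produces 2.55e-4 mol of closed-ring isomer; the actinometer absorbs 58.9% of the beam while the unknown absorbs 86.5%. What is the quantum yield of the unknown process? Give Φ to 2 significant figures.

Φ = 0.51

Photons absorbed by the actinometer: 4.08e-4 / 1.20 = 3.400e-4 mol.
Incident flux: 3.400e-4 / 0.589 = 5.772e-4 einstein.
Absorbed by unknown: 0.865 × 5.772e-4 = 4.993e-4 mol.
Φ(unknown) = 2.55e-4 / 4.993e-4 = 0.51.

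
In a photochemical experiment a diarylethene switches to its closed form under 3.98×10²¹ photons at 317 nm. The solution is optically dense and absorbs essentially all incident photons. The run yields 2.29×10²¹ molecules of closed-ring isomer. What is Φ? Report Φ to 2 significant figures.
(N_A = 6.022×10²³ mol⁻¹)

Φ = 0.58

Product: 2.29×10²¹ / 6.022×10²³ = 0.003803 mol.
Moles of photons: 3.98×10²¹ / 6.022×10²³ = 0.006609 mol.
Φ = 0.003803 mol / 0.006609 mol photons = 0.58.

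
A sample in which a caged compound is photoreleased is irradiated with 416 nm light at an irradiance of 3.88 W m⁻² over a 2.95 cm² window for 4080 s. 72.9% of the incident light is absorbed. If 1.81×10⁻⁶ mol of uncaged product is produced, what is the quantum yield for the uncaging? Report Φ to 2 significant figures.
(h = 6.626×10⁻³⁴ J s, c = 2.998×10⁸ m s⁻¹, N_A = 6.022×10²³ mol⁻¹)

Photon energy at 416 nm: hc/λ = (6.626×10⁻³⁴)(2.998×10⁸)/(416×10⁻⁹) = 4.775×10⁻¹⁹ J.
Energy delivered: (3.88 W m⁻²)(2.95×10⁻⁴ m²)(4080 s) = 4.670 J.
Photons incident: 4.670 / 4.775×10⁻¹⁹ = 9.780×10¹⁸, i.e. 9.780×10¹⁸/6.022×10²³ = 1.624×10⁻⁵ mol.
Photons absorbed: 0.729 × 1.624×10⁻⁵ = 1.184×10⁻⁵ mol.
Φ = 1.81×10⁻⁶ mol / 1.184×10⁻⁵ mol photons = 0.15.

Φ = 0.15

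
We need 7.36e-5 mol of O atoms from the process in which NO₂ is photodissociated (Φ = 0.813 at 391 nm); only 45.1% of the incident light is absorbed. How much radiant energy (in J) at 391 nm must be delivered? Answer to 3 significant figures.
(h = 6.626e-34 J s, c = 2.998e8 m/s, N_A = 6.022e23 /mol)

61.4 J

Photons that must be absorbed: 7.36e-5 / 0.813 = 9.053e-5 mol.
Incident photons needed: 9.053e-5 / 0.451 = 2.007e-4 mol.
Photon energy: hc/λ = 5.080e-19 J; per mole, 3.059e5 J mol⁻¹.
Energy required: 2.007e-4 × 3.059e5 = 61.4 J.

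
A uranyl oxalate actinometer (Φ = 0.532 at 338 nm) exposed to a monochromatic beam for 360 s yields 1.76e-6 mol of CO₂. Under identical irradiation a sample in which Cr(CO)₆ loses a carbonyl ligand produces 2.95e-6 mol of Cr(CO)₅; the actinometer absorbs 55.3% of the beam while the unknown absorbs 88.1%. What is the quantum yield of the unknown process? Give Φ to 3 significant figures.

Photons absorbed by the actinometer: 1.76e-6 / 0.532 = 3.308e-6 mol.
Incident flux: 3.308e-6 / 0.553 = 5.982e-6 einstein.
Absorbed by unknown: 0.881 × 5.982e-6 = 5.270e-6 mol.
Φ(unknown) = 2.95e-6 / 5.270e-6 = 0.560.

Φ = 0.560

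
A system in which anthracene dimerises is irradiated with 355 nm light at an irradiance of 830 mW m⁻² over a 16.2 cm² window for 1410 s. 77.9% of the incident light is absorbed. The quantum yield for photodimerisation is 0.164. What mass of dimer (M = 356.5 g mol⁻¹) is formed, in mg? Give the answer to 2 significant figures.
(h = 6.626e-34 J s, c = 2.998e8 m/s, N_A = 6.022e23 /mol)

Photon energy at 355 nm: hc/λ = (6.626e-34)(2.998e8)/(355e-9) = 5.596e-19 J.
Energy delivered: (830 mW m⁻²)(16.2e-4 m²)(1410 s) = 1.896 J.
Photons incident: 1.896 / 5.596e-19 = 3.388e18, i.e. 3.388e18/6.022e23 = 5.626e-6 mol.
Photons absorbed: 0.779 × 5.626e-6 = 4.383e-6 mol.
Product: Φ × n_abs = 0.164 × 4.383e-6 = 7.188e-7 mol.
Mass: 7.188e-7 × 356.5 = 2.563e-4 g = 0.26 mg.

0.26 mg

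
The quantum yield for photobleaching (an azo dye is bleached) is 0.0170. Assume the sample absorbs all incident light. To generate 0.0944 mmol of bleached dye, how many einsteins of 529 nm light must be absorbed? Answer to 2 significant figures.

0.0056 einstein

Product: 0.0944 mmol = 9.44e-5 mol.
Photons that must be absorbed: 9.44e-5 / 0.0170 = 0.005553 mol.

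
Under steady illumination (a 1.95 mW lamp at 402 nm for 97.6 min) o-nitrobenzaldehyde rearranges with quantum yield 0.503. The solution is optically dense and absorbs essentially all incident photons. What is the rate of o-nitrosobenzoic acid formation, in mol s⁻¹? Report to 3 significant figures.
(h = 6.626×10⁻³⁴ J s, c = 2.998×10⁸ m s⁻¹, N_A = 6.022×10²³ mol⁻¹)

Photon energy at 402 nm: hc/λ = (6.626×10⁻³⁴)(2.998×10⁸)/(402×10⁻⁹) = 4.941×10⁻¹⁹ J.
Energy delivered: (1.95 mW)(5856 s) = 11.42 J.
Photons incident: 11.42 / 4.941×10⁻¹⁹ = 2.311×10¹⁹, i.e. 2.311×10¹⁹/6.022×10²³ = 3.838×10⁻⁵ mol.
Product formed: 0.503 × 3.838×10⁻⁵ = 1.931×10⁻⁵ mol.
Rate: 1.931×10⁻⁵ / 5856 s = 3.30×10⁻⁹ mol s⁻¹.

3.30×10⁻⁹ mol s⁻¹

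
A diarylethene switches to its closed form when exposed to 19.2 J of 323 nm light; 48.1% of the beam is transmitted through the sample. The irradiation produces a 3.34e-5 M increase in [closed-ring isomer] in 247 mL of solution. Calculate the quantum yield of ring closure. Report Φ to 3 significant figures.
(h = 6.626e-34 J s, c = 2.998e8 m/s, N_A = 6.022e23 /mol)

Φ = 0.307

Product: (3.34e-5 M)(0.247 L) = 8.250e-6 mol.
Photon energy at 323 nm: hc/λ = (6.626e-34)(2.998e8)/(323e-9) = 6.150e-19 J.
Photons incident: 19.2 / 6.150e-19 = 3.122e19, i.e. 3.122e19/6.022e23 = 5.184e-5 mol.
Fraction absorbed: 1 − 48.1/100 = 0.5190.
Photons absorbed: 0.5190 × 5.184e-5 = 2.690e-5 mol.
Φ = 8.250e-6 mol / 2.690e-5 mol photons = 0.307.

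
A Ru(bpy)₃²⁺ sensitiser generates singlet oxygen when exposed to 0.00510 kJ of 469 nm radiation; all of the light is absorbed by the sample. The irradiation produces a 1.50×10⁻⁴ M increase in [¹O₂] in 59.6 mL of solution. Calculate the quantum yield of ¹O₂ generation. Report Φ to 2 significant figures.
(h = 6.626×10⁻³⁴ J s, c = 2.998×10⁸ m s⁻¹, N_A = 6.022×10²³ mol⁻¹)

Φ = 0.45

Product: (1.50×10⁻⁴ M)(0.0596 L) = 8.940×10⁻⁶ mol.
Photon energy at 469 nm: hc/λ = (6.626×10⁻³⁴)(2.998×10⁸)/(469×10⁻⁹) = 4.236×10⁻¹⁹ J.
Incident energy: 0.00510 kJ = 5.10 J.
Photons incident: 5.10 / 4.236×10⁻¹⁹ = 1.204×10¹⁹, i.e. 1.204×10¹⁹/6.022×10²³ = 1.999×10⁻⁵ mol.
Φ = 8.940×10⁻⁶ mol / 1.999×10⁻⁵ mol photons = 0.45.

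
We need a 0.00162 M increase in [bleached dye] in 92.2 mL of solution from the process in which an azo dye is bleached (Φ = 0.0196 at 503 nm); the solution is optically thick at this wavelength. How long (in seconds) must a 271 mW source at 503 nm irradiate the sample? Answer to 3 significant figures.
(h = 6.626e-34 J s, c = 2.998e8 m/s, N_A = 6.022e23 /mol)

t ≈ 6690 s

Product: (0.00162 M)(0.0922 L) = 1.494e-4 mol.
Photons that must be absorbed: 1.494e-4 / 0.0196 = 0.007622 mol.
Photon energy: hc/λ = 3.949e-19 J; per mole, 2.378e5 J mol⁻¹.
Energy required: 0.007622 × 2.378e5 = 1813 J.
Time: 1813 J / 0.271 W = 6690 s.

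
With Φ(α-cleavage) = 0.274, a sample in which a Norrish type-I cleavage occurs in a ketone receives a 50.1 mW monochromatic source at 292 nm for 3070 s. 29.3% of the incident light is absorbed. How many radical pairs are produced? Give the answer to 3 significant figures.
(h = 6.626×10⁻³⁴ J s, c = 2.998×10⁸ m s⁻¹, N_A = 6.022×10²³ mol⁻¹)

1.82×10¹⁹ radical pairs

Photon energy at 292 nm: hc/λ = (6.626×10⁻³⁴)(2.998×10⁸)/(292×10⁻⁹) = 6.803×10⁻¹⁹ J.
Energy delivered: (50.1 mW)(3070 s) = 153.8 J.
Photons incident: 153.8 / 6.803×10⁻¹⁹ = 2.261×10²⁰, i.e. 2.261×10²⁰/6.022×10²³ = 3.755×10⁻⁴ mol.
Photons absorbed: 0.293 × 3.755×10⁻⁴ = 1.100×10⁻⁴ mol.
Product: Φ × n_abs = 0.274 × 1.100×10⁻⁴ = 3.014×10⁻⁵ mol.
As a count: 3.014×10⁻⁵ × 6.022×10²³ = 1.82×10¹⁹.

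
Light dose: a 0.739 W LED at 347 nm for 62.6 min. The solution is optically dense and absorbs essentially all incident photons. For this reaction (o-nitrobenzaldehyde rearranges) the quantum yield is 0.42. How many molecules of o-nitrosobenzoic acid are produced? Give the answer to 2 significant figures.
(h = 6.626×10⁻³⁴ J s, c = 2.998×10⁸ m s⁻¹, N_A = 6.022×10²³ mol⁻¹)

Photon energy at 347 nm: hc/λ = (6.626×10⁻³⁴)(2.998×10⁸)/(347×10⁻⁹) = 5.725×10⁻¹⁹ J.
Energy delivered: (0.739 W)(3756 s) = 2776 J.
Photons incident: 2776 / 5.725×10⁻¹⁹ = 4.849×10²¹, i.e. 4.849×10²¹/6.022×10²³ = 0.008052 mol.
Product: Φ × n_abs = 0.42 × 0.008052 = 0.003382 mol.
As a count: 0.003382 × 6.022×10²³ = 2.0×10²¹.

2.0×10²¹ molecules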